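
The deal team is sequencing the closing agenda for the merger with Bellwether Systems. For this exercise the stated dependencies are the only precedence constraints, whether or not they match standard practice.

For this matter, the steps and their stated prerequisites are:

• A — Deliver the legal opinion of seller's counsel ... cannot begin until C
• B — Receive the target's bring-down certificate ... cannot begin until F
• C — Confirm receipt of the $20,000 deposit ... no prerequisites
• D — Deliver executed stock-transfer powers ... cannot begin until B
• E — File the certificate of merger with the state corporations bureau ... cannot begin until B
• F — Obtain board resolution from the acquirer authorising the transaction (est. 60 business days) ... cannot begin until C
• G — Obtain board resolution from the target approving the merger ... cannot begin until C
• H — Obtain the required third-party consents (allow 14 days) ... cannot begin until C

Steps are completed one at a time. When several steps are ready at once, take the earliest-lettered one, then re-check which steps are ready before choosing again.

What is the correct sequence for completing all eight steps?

C A F B D E G H

C has no prerequisites → C first.
A, F, G and H are all available; A has the earlier label → A.
Ready: F, G and H. F has the earlier label → F.
Now B, G and H have their prerequisites met. B has the earlier label, so B next.
Now D, E, G and H have their prerequisites met. D has the earlier label, so D next.
Ready: E, G and H. E has the earlier label → E.
Ready: G and H. G has the earlier label → G.
H is the only step now ready → H.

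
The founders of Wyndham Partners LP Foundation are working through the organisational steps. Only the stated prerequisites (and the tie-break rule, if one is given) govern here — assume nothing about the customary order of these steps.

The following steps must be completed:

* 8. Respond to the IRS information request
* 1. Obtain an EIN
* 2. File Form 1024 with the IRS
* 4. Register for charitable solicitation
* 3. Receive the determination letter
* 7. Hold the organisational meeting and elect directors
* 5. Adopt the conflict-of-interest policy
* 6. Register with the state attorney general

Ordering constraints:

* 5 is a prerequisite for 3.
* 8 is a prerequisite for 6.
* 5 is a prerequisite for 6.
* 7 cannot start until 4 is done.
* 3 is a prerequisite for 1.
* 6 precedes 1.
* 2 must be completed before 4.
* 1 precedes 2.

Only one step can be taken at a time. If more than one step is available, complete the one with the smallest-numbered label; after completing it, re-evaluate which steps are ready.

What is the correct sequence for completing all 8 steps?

Nothing is required for 5 and 8. 5 has the earlier label → 5 first.
Ready: 3 and 8. 3 has the earlier label → 3.
Next only 8 has its prerequisites met → 8.
6 is the only step now ready → 6.
1 needed 3 and 6, now all done → 1.
Next only 2 has its prerequisites met → 2.
4 is the only step now ready → 4.
Next only 7 has its prerequisites met → 7.

5, 3, 8, 6, 1, 2, 4, 7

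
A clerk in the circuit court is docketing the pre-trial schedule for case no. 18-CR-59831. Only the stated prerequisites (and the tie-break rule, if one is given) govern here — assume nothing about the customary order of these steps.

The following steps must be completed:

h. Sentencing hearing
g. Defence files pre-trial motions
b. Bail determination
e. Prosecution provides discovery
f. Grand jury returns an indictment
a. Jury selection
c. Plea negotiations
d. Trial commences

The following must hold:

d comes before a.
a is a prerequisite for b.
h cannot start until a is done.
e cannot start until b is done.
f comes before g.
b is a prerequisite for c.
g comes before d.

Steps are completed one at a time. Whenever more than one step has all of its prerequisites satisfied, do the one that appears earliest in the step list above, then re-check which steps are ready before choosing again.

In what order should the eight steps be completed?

f, g, d, a, h, b, e, c

Only f has no prerequisites, so it is first.
Next only g has its prerequisites met → g.
d needed g, now all done → d.
a is the only step now ready → a.
Now h and b have their prerequisites met. h is listed earlier, so h next.
Next only b has its prerequisites met → b.
Ready: e and c. e is listed earlier → e.
c is the only step now ready → c.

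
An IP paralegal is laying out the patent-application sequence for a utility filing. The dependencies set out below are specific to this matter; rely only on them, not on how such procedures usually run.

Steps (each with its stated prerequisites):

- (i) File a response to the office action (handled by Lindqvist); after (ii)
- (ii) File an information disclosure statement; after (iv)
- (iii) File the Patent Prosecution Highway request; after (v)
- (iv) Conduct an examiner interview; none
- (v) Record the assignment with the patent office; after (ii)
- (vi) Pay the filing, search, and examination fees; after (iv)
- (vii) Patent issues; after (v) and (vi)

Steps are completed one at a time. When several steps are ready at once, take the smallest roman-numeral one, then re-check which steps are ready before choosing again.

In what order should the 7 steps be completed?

(iv) has no prerequisites → (iv) first.
Now (ii) and (vi) have their prerequisites met. (ii) has the earlier label, so (ii) next.
(i), (v) and (vi) are all available; (i) has the earlier label → (i).
Ready: (v) and (vi). (v) has the earlier label → (v).
Ready: (iii) and (vi). (iii) has the earlier label → (iii).
(vi) needed (iv), now all done → (vi).
(vii) needed (v) and (vi), now all done → (vii).

(iv) → (ii) → (i) → (v) → (iii) → (vi) → (vii)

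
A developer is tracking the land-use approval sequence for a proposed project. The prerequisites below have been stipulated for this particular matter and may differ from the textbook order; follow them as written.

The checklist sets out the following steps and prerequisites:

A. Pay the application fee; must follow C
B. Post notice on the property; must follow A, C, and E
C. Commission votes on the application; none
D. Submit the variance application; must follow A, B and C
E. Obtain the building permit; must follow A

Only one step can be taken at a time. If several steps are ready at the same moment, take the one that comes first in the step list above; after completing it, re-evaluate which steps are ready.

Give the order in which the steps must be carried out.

C A E B D

Only C has no prerequisites, so it is first.
A is the only step now ready → A.
That leaves E as the only ready step → E.
Next only B has its prerequisites met → B.
D needed A, B and C, now all done → D.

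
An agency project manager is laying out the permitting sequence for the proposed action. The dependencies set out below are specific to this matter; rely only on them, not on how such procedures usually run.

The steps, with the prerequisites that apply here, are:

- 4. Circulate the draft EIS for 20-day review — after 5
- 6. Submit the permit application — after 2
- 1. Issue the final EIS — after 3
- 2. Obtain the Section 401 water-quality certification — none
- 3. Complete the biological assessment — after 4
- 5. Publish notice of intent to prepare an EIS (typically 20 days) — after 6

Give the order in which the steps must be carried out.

2, 6, 5, 4, 3, 1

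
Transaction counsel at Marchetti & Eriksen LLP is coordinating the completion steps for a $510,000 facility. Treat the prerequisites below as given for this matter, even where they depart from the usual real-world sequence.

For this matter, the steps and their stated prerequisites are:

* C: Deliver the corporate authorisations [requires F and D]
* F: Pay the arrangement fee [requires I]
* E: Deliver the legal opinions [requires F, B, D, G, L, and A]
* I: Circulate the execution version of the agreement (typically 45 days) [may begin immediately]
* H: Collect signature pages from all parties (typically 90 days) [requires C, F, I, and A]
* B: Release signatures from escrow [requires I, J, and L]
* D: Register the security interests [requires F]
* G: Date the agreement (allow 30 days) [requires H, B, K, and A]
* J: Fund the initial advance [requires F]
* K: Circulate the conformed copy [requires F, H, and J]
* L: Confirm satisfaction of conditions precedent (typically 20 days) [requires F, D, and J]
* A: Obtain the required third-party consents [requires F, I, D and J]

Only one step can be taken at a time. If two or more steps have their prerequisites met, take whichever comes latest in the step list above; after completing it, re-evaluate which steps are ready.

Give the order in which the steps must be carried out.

I is the only step with nothing outstanding, so it goes first.
F is the only step now ready → F.
J and D are both available; J is listed later → J.
That leaves D as the only ready step → D.
Ready: A, L and C. A is listed later → A.
Now L and C have their prerequisites met. L is listed later, so L next.
B now also ready, so the ready set is {B, C}; B is listed later → B.
C needed D and F, now all done → C.
Next only H has its prerequisites met → H.
K needed J, H and F, now all done → K.
G needed A, K, B and H, now all done → G.
E needed A, L, G, D, B and F, now all done → E.

I → F → J → D → A → L → B → C → H → K → G → E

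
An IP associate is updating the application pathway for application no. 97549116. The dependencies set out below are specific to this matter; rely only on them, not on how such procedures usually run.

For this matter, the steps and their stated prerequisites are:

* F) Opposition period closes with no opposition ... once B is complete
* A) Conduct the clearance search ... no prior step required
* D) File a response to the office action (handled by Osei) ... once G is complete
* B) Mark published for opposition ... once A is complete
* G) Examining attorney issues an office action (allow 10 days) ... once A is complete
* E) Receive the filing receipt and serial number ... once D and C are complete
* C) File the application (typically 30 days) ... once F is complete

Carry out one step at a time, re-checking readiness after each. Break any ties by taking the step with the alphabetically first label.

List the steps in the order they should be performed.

A → B → F → C → G → D → E

A has no prerequisites → A first.
Ready: B and G. B has the earlier label → B.
F now also ready, so the ready set is {F, G}; F has the earlier label → F.
C now also ready, so the ready set is {C, G}; C has the earlier label → C.
G needed A, now all done → G.
Next only D has its prerequisites met → D.
E is the only step now ready → E.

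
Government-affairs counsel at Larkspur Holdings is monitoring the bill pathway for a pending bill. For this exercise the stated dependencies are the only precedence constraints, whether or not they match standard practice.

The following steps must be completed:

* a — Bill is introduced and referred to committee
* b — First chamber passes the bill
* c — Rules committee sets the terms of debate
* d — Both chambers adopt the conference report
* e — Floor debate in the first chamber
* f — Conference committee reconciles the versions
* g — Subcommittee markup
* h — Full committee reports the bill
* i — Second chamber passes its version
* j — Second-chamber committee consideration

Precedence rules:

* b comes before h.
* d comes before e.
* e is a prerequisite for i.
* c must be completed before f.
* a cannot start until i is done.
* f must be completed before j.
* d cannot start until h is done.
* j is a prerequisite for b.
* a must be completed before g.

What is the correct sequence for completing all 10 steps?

c f j b h d e i a g

Only c has no prerequisites, so it is first.
That leaves f as the only ready step → f.
That leaves j as the only ready step → j.
b needed j, now all done → b.
h needed b, now all done → h.
d needed h, now all done → d.
e needed d, now all done → e.
That leaves i as the only ready step → i.
a is the only step now ready → a.
That leaves g as the only ready step → g.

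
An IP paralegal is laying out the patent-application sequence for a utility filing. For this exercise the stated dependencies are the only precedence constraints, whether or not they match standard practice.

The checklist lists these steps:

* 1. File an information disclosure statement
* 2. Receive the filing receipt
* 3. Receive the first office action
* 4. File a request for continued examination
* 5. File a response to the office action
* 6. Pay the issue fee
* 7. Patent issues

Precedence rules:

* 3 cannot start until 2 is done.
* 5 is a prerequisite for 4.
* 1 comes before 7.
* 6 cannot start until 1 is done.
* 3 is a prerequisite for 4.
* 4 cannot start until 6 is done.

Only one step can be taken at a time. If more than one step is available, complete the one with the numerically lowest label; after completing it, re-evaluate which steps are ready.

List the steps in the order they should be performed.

1 → 2 → 3 → 5 → 6 → 4 → 7

Nothing is required for 1, 2 and 5. 1 has the earlier label → 1 first.
6 and 7 now also ready, so the ready set is {2, 5, 6, 7}; 2 has the earlier label → 2.
3, 5, 6 and 7 are all available; 3 has the earlier label → 3.
Ready: 5, 6 and 7. 5 has the earlier label → 5.
Now 6 and 7 have their prerequisites met. 6 has the earlier label, so 6 next.
4 now also ready, so the ready set is {4, 7}; 4 has the earlier label → 4.
That leaves 7 as the only ready step → 7.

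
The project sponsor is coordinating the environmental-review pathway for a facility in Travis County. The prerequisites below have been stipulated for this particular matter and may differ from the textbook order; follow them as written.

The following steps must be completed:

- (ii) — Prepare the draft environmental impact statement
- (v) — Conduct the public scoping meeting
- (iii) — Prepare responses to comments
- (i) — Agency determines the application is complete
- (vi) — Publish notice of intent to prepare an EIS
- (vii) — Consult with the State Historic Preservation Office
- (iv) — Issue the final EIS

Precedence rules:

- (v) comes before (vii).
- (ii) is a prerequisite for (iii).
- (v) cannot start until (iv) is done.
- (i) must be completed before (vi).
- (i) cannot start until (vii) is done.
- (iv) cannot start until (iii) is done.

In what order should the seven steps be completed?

(ii) has no prerequisites → (ii) first.
That leaves (iii) as the only ready step → (iii).
That leaves (iv) as the only ready step → (iv).
(v) needed (iv), now all done → (v).
(vii) is the only step now ready → (vii).
(i) needed (vii), now all done → (i).
(vi) needed (i), now all done → (vi).

(ii) (iii) (iv) (v) (vii) (i) (vi)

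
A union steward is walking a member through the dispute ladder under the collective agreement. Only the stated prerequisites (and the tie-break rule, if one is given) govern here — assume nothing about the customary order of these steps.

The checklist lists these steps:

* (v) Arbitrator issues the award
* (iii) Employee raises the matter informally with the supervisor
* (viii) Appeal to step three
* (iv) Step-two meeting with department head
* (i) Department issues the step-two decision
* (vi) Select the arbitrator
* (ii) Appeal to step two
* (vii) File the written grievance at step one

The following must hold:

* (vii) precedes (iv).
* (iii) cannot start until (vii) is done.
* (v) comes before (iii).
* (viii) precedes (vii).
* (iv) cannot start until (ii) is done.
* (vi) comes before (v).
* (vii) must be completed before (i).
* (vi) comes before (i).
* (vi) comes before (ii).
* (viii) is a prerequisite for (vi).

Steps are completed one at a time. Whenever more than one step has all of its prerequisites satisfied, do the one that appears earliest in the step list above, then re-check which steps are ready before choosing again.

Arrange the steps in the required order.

(viii) → (vi) → (v) → (ii) → (vii) → (iii) → (iv) → (i)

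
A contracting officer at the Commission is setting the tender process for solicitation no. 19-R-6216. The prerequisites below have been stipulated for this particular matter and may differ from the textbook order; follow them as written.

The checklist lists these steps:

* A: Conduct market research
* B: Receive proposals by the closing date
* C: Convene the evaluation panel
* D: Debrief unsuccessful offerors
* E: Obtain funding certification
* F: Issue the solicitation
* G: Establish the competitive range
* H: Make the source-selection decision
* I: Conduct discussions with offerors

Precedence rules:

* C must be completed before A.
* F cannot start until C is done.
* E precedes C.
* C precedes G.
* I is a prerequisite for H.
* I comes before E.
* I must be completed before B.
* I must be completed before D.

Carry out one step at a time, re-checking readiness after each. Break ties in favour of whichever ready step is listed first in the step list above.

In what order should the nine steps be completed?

I is the only step with nothing outstanding, so it goes first.
Ready: B, D, E and H. B is listed earlier → B.
D, E and H are all available; D is listed earlier → D.
Ready: E and H. E is listed earlier → E.
Ready: C and H. C is listed earlier → C.
A, F and G now also ready, so the ready set is {A, F, G, H}; A is listed earlier → A.
Ready: F, G and H. F is listed earlier → F.
Now G and H have their prerequisites met. G is listed earlier, so G next.
H is the only step now ready → H.

I, B, D, E, C, A, F, G, H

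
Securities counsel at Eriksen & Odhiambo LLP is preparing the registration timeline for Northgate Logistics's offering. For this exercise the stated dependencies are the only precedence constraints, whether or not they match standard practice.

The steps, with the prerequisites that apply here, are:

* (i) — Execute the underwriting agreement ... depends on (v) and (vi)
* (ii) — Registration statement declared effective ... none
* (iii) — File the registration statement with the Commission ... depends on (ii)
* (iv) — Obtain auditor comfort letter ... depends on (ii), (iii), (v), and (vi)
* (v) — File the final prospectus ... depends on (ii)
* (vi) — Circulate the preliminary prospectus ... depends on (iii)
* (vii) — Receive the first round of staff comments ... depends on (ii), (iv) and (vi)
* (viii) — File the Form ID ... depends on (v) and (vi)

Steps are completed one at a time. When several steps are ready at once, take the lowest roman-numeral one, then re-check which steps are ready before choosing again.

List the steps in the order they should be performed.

Only (ii) has no prerequisites, so it is first.
Ready: (iii) and (v). (iii) has the earlier label → (iii).
Ready: (v) and (vi). (v) has the earlier label → (v).
(vi) is the only step now ready → (vi).
(i), (iv) and (viii) are all available; (i) has the earlier label → (i).
Ready: (iv) and (viii). (iv) has the earlier label → (iv).
Now (vii) and (viii) have their prerequisites met. (vii) has the earlier label, so (vii) next.
That leaves (viii) as the only ready step → (viii).

(ii) (iii) (v) (vi) (i) (iv) (vii) (viii)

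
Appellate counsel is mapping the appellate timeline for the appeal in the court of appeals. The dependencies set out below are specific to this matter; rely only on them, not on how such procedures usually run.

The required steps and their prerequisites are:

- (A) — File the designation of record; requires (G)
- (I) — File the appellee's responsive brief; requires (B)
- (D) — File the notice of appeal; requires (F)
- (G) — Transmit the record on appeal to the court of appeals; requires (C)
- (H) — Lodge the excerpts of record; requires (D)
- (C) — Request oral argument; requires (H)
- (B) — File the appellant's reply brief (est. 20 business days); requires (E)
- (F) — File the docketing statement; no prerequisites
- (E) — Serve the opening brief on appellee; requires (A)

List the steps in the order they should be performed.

(F) → (D) → (H) → (C) → (G) → (A) → (E) → (B) → (I)

(F) has no prerequisites → (F) first.
(D) is the only step now ready → (D).
Next only (H) has its prerequisites met → (H).
Next only (C) has its prerequisites met → (C).
That leaves (G) as the only ready step → (G).
(A) is the only step now ready → (A).
(E) is the only step now ready → (E).
(B) needed (E), now all done → (B).
(I) needed (B), now all done → (I).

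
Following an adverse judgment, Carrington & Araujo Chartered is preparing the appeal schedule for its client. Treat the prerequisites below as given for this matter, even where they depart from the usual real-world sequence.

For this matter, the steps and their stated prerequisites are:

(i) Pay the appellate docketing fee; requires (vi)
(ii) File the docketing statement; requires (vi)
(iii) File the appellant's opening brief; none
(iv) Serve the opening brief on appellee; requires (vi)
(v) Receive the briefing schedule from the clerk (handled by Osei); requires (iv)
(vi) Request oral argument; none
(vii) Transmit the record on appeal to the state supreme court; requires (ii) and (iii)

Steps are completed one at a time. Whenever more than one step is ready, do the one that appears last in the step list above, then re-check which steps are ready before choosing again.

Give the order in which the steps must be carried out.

(vi) and (iii) have no prerequisites; (vi) is listed later, so (vi) is first.
(iv), (ii) and (i) now also ready, so the ready set is {(iv), (iii), (ii), (i)}; (iv) is listed later → (iv).
Ready: (v), (iii), (ii) and (i). (v) is listed later → (v).
Ready: (iii), (ii) and (i). (iii) is listed later → (iii).
Now (ii) and (i) have their prerequisites met. (ii) is listed later, so (ii) next.
(vii) now also ready, so the ready set is {(vii), (i)}; (vii) is listed later → (vii).
Next only (i) has its prerequisites met → (i).

(vi) (iv) (v) (iii) (ii) (vii) (i)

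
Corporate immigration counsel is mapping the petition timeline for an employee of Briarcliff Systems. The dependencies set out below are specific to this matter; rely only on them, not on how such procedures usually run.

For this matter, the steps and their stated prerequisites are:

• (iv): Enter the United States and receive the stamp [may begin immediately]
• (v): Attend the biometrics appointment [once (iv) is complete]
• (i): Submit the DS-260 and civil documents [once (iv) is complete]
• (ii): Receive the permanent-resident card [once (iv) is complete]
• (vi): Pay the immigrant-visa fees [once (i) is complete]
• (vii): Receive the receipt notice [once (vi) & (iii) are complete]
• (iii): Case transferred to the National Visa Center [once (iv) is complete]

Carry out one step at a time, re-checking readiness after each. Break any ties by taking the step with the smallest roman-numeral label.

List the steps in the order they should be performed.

(iv) has no prerequisites → (iv) first.
Ready: (i), (ii), (iii) and (v). (i) has the earlier label → (i).
Now (ii), (iii), (v) and (vi) have their prerequisites met. (ii) has the earlier label, so (ii) next.
(iii), (v) and (vi) are all available; (iii) has the earlier label → (iii).
Ready: (v) and (vi). (v) has the earlier label → (v).
(vi) needed (i), now all done → (vi).
Next only (vii) has its prerequisites met → (vii).

(iv), (i), (ii), (iii), (v), (vi), (vii)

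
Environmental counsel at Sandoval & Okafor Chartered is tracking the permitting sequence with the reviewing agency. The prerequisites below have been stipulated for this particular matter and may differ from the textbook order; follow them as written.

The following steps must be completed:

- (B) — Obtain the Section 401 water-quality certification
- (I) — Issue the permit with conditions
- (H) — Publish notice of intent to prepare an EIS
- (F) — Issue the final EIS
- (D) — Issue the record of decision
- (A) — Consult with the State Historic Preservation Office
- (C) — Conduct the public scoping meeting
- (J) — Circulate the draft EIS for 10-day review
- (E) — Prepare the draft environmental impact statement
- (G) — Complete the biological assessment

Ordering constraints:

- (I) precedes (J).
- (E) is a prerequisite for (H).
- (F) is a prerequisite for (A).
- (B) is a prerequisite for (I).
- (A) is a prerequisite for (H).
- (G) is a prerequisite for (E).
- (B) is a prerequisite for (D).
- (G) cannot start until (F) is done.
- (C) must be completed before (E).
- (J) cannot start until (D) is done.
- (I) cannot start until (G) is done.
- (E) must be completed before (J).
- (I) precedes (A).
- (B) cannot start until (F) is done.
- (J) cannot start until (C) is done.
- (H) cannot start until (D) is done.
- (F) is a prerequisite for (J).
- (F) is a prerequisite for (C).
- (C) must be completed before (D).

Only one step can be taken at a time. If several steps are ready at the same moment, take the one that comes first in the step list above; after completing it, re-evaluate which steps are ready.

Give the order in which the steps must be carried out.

(F) has no prerequisites → (F) first.
(B), (C) and (G) are all available; (B) is listed earlier → (B).
Ready: (C) and (G). (C) is listed earlier → (C).
Ready: (D) and (G). (D) is listed earlier → (D).
That leaves (G) as the only ready step → (G).
Ready: (I) and (E). (I) is listed earlier → (I).
Ready: (A) and (E). (A) is listed earlier → (A).
Next only (E) has its prerequisites met → (E).
Ready: (H) and (J). (H) is listed earlier → (H).
(J) needed (I), (F), (D), (C) and (E), now all done → (J).

(F), (B), (C), (D), (G), (I), (A), (E), (H), (J)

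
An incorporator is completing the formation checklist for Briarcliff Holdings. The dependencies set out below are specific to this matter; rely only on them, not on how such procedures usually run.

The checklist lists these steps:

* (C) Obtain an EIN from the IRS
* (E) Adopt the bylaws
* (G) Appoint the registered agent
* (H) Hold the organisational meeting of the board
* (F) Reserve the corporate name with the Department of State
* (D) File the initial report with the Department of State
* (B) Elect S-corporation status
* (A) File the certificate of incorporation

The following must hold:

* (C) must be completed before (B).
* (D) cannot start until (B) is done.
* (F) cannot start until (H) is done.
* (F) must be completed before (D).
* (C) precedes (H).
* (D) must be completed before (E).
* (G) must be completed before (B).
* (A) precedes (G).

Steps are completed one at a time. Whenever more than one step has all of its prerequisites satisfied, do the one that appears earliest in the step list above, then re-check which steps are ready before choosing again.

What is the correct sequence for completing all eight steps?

(C) (H) (F) (A) (G) (B) (D) (E)

(C) and (A) have no prerequisites; (C) is listed earlier, so (C) is first.
Now (H) and (A) have their prerequisites met. (H) is listed earlier, so (H) next.
(F) now also ready, so the ready set is {(F), (A)}; (F) is listed earlier → (F).
That leaves (A) as the only ready step → (A).
(G) needed (A), now all done → (G).
(B) is the only step now ready → (B).
(D) is the only step now ready → (D).
(E) needed (D), now all done → (E).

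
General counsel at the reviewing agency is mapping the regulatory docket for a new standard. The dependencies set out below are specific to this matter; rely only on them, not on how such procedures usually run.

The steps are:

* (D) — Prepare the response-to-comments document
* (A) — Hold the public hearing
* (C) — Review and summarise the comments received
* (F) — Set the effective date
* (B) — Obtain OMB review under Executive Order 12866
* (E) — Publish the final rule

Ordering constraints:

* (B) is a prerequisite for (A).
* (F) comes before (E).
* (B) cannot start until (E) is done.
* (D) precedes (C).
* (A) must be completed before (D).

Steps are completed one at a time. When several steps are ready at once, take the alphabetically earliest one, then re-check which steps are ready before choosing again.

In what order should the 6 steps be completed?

(F) (E) (B) (A) (D) (C)

(F) is the only step with nothing outstanding, so it goes first.
(E) needed (F), now all done → (E).
(B) needed (E), now all done → (B).
Next only (A) has its prerequisites met → (A).
That leaves (D) as the only ready step → (D).
Next only (C) has its prerequisites met → (C).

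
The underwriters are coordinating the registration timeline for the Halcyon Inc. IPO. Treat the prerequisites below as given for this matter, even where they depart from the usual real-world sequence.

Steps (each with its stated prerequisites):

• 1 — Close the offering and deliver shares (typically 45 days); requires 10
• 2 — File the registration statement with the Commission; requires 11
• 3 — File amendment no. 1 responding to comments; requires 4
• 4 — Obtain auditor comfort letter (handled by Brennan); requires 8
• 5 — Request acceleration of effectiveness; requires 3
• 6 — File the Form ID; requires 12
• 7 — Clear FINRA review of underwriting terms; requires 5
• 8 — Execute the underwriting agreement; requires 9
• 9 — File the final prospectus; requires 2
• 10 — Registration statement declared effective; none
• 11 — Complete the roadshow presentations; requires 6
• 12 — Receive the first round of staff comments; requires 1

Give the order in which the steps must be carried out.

10 → 1 → 12 → 6 → 11 → 2 → 9 → 8 → 4 → 3 → 5 → 7

Only 10 has no prerequisites, so it is first.
1 needed 10, now all done → 1.
12 needed 1, now all done → 12.
6 needed 12, now all done → 6.
11 is the only step now ready → 11.
2 needed 11, now all done → 2.
9 needed 2, now all done → 9.
8 is the only step now ready → 8.
4 is the only step now ready → 4.
Next only 3 has its prerequisites met → 3.
5 is the only step now ready → 5.
7 is the only step now ready → 7.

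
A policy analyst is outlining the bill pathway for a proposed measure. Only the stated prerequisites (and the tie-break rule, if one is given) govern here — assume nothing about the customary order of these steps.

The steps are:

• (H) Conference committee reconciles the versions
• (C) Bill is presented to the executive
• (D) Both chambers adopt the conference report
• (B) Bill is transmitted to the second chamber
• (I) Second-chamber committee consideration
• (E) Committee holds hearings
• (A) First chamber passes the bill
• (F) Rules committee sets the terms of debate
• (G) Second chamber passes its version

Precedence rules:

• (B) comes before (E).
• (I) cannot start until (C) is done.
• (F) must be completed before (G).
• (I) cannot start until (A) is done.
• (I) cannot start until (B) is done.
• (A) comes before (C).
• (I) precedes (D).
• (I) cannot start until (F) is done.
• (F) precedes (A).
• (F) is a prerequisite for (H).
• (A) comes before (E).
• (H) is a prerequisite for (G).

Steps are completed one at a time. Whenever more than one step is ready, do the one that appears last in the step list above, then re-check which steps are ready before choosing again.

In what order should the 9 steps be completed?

(F) → (A) → (B) → (E) → (C) → (I) → (D) → (H) → (G)

Nothing is required for (F) and (B). (F) is listed later → (F) first.
Ready: (A), (B) and (H). (A) is listed later → (A).
Ready: (B), (C) and (H). (B) is listed later → (B).
Ready: (E), (C) and (H). (E) is listed later → (E).
Ready: (C) and (H). (C) is listed later → (C).
(I) now also ready, so the ready set is {(I), (H)}; (I) is listed later → (I).
(D) now also ready, so the ready set is {(D), (H)}; (D) is listed later → (D).
(H) is the only step now ready → (H).
That leaves (G) as the only ready step → (G).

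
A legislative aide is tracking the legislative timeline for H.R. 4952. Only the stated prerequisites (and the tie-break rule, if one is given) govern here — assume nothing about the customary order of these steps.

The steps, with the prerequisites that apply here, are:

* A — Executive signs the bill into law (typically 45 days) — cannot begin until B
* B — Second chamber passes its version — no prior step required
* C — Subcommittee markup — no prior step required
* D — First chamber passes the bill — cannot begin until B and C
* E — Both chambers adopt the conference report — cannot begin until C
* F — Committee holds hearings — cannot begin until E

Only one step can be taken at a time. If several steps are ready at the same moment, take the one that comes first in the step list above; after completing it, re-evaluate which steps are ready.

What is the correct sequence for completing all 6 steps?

Nothing is required for B and C. B is listed earlier → B first.
A now also ready, so the ready set is {A, C}; A is listed earlier → A.
C is the only step now ready → C.
Ready: D and E. D is listed earlier → D.
E needed C, now all done → E.
That leaves F as the only ready step → F.

B A C D E F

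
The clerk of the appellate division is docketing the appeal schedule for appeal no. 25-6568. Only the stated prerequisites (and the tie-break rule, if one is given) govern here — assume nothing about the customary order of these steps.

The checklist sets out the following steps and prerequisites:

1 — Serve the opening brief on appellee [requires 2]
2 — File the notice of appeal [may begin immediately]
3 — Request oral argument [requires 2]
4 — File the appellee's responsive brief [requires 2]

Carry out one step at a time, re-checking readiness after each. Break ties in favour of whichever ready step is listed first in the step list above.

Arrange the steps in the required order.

2 → 1 → 3 → 4

Only 2 has no prerequisites, so it is first.
Now 1, 3 and 4 have their prerequisites met. 1 is listed earlier, so 1 next.
3 and 4 are both available; 3 is listed earlier → 3.
Next only 4 has its prerequisites met → 4.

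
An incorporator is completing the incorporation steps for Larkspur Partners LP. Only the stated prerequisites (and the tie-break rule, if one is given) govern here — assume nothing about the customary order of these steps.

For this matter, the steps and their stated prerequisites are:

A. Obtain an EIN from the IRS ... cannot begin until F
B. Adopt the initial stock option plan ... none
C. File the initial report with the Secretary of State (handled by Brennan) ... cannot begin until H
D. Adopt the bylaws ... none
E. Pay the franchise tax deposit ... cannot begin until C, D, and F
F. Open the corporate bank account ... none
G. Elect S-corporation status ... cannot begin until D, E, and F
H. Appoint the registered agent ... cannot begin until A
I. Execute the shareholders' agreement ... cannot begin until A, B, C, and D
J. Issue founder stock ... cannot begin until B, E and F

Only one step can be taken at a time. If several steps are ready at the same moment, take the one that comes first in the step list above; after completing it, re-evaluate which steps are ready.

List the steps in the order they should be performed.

B → D → F → A → H → C → E → G → I → J

B, D and F have no prerequisites; B is listed earlier, so B is first.
Ready: D and F. D is listed earlier → D.
Next only F has its prerequisites met → F.
A needed F, now all done → A.
H is the only step now ready → H.
C needed H, now all done → C.
Now E and I have their prerequisites met. E is listed earlier, so E next.
G and J now also ready, so the ready set is {G, I, J}; G is listed earlier → G.
Ready: I and J. I is listed earlier → I.
J needed B, E and F, now all done → J.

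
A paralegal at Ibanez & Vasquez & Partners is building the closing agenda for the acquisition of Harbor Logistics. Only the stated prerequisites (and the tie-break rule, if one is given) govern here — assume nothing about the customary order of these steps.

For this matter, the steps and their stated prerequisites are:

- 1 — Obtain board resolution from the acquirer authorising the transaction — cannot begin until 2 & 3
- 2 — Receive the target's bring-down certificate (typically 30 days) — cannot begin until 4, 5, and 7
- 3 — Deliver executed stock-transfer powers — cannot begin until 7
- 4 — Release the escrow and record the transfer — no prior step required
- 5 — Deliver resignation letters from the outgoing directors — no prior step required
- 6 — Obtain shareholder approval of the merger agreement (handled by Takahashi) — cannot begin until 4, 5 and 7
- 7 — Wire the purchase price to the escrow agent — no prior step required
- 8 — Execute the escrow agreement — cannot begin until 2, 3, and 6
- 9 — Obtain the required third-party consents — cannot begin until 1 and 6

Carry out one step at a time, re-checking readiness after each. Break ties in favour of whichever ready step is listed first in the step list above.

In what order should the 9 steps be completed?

4 → 5 → 7 → 2 → 3 → 1 → 6 → 8 → 9

4, 5 and 7 have no prerequisites; 4 is listed earlier, so 4 is first.
5 and 7 are both available; 5 is listed earlier → 5.
Next only 7 has its prerequisites met → 7.
2, 3 and 6 are all available; 2 is listed earlier → 2.
3 and 6 are both available; 3 is listed earlier → 3.
1 and 6 are both available; 1 is listed earlier → 1.
Next only 6 has its prerequisites met → 6.
Now 8 and 9 have their prerequisites met. 8 is listed earlier, so 8 next.
9 needed 1 and 6, now all done → 9.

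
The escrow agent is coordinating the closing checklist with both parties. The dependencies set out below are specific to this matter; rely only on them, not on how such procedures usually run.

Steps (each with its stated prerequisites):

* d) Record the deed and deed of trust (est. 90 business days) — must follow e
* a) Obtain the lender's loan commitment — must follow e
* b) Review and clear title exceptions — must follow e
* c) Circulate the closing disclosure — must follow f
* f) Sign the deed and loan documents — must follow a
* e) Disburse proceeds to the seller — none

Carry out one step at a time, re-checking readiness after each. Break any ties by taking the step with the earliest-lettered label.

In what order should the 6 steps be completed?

e, a, b, d, f, c

e has no prerequisites → e first.
a, b and d are all available; a has the earlier label → a.
f now also ready, so the ready set is {b, d, f}; b has the earlier label → b.
Ready: d and f. d has the earlier label → d.
f needed a, now all done → f.
c is the only step now ready → c.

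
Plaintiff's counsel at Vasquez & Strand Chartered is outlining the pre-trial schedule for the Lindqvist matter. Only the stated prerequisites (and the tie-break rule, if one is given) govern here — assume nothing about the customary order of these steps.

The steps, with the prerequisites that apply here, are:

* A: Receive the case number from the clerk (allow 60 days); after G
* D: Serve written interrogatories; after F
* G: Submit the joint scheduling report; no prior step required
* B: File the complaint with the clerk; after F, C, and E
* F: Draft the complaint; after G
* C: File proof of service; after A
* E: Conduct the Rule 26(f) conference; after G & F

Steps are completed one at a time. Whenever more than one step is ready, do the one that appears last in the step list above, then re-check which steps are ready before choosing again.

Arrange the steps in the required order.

G, F, E, D, A, C, B

G has no prerequisites → G first.
F and A are both available; F is listed later → F.
E and D now also ready, so the ready set is {E, D, A}; E is listed later → E.
Ready: D and A. D is listed later → D.
That leaves A as the only ready step → A.
C is the only step now ready → C.
B needed E, C and F, now all done → B.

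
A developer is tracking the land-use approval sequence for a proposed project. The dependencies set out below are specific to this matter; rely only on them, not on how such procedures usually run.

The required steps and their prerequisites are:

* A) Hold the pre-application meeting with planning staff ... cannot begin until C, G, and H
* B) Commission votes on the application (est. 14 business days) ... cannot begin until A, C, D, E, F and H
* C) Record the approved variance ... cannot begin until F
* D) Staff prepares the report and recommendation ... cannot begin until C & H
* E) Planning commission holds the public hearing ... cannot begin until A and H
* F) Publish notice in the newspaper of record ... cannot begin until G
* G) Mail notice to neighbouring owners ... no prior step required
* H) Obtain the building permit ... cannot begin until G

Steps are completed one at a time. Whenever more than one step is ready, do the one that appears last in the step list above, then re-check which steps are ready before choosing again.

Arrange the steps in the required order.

G, H, F, C, D, A, E, B

Only G has no prerequisites, so it is first.
H and F are both available; H is listed later → H.
F is the only step now ready → F.
Next only C has its prerequisites met → C.
Now D and A have their prerequisites met. D is listed later, so D next.
A is the only step now ready → A.
E is the only step now ready → E.
That leaves B as the only ready step → B.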